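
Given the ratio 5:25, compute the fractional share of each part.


Total parts = 5 + 25 = 30
First part: 5/30 = 1/6
Second part: 25/30 = 5/6
= 1/6 and 5/6

1/6 and 5/6


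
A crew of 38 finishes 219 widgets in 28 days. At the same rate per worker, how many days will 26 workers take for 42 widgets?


Days ∝ work / workers, so d₂ = d₁ × (m₁/m₂) × (w₂/w₁)
Workers factor (inverse): 38/26 ≈ 1.4615
Work factor (direct): 42/219 ≈ 0.1918
d₂ = 28 × 38/26 × 42/219 = (28 × 38 × 42) / (26 × 219) = 44688/5694
≈ 7.85 days

7.85 days


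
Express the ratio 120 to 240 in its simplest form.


GCD(120, 240) = 120
120/120 : 240/120
= 1:2

1:2


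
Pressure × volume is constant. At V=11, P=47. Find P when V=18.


Inverse proportion: x × y = constant
k = 11 × 47 = 517
y₂ = k / 18 = 517 / 18
= 28.72

28.72


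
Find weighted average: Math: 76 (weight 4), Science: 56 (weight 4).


Numerator = 76×4 + 56×4
= 304 + 224
= 528
Total weight = 8
Weighted avg = 528/8
= 66.00

66.00


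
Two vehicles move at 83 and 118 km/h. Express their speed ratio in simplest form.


Ratio = 83:118
GCD = 1
Simplified = 83:118
Time ratio (same distance) = 118:83
Speed ratio = 83:118

83:118


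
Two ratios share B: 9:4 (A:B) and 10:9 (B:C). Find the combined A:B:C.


Match B: multiply A:B by 10 → 90:40
Multiply B:C by 4 → 40:36
Combined: 90:40:36
GCD = 2
= 45:20:18

45:20:18


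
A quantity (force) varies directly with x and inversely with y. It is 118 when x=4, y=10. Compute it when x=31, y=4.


z = k·x/y
Solve for k using the known point: k = z·y/x = 118×10/4 = 1180/4 = 295.0000
Now evaluate at x=31, y=4:
z = k × 31 / 4 = (1180 × 31) / (4 × 4) = 36580/16
= 2286.2500

2286.2500


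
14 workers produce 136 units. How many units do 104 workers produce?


Direct proportion: y/x = constant
k = 136/14 ≈ 9.7143
y₂ = k × 104 = 136 × 104 / 14 = 14144/14
≈ 1010.29

1010.29


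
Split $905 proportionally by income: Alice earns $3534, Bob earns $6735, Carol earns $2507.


Total income = 3534 + 6735 + 2507 = $12776
Alice: $905 × 3534/12776 = $250.33
Bob: $905 × 6735/12776 = $477.08
Carol: $905 × 2507/12776 = $177.59
= Alice: $250.33, Bob: $477.08, Carol: $177.59

Alice: $250.33, Bob: $477.08, Carol: $177.59


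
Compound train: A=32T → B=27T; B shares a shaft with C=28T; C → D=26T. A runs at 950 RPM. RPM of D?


Stage 1: RPM_B = RPM_A × t_A/t_B = 950 × 32/27 = 30400/27 ≈ 1125.93
B and C share a shaft → RPM_C = RPM_B
Stage 2: RPM_D = RPM_C × t_C/t_D = RPM_A × (t_A×t_C)/(t_B×t_D)
Overall ratio = (32×28)/(27×26) = 896/702
RPM_D = 950 × 896/702 = 851200/702
≈ 1212.54 RPM

1212.54 RPM


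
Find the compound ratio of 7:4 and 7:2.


Compound ratio = (7×7) : (4×2)
= 49:8
GCD = 1
= 49:8

49:8


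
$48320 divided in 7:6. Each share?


Total parts = 7 + 6 = 13
Part 1: 48320 × 7/13 = 26018.46
Part 2: 48320 × 6/13 = 22301.54
= Part 1: $26018.46, Part 2: $22301.54

Part 1: $26018.46, Part 2: $22301.54


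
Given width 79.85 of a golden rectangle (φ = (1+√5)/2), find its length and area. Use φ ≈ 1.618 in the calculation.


φ = (1 + √5) / 2 ≈ 1.618
Length = width × φ = 79.85 × 1.618 = 129.1973
≈ 129.20
Area = width × length = 79.85 × 129.1973 = 10316.404405 ≈ 10316.40
= Length: 129.20, Area: 10316.40

Length: 129.20, Area: 10316.40


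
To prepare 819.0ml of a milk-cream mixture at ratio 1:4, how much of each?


Total parts = 1 + 4 = 5
milk: 819.0 × 1/5 = 163.8ml
cream: 819.0 × 4/5 = 655.2ml
= 163.8ml and 655.2ml

163.8ml and 655.2ml


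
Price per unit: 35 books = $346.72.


Unit rate = total / quantity
= 346.72 / 35
= $9.91 per unit

$9.91 per unit


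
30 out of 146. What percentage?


Percentage = (part / whole) × 100
= (30 / 146) × 100
≈ 20.55%

20.55%


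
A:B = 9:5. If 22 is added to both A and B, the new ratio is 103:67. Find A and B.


Let A = 9k, B = 5k.
(9k + 22) / (5k + 22) = 103/67
Cross-multiply: 67(9k + 22) = 103(5k + 22)
603k + 1474 = 515k + 2266
603k - 515k = 2266 - 1474
88k = 792
k = 792/88 = 9
A = 9×9 = 81, B = 5×9 = 45
= A = 81, B = 45

A = 81, B = 45


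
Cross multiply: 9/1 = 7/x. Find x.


Cross multiply: 9 × x = 1 × 7
9x = 7
x = 7 / 9
= 0.78

0.78


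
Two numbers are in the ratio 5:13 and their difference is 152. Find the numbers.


Let A = 5k, B = 13k.
13k - 5k = 152
8k = 152 → k = 152/8 = 19
A = 5×19 = 95, B = 13×19 = 247
= A = 95, B = 247

A = 95, B = 247


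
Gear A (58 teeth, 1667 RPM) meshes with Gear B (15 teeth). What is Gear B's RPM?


Gear ratio = 58:15 = 58:15
RPM_B = RPM_A × (teeth_A / teeth_B)
= 1667 × (58/15)
= 6445.7 RPM

6445.7 RPM


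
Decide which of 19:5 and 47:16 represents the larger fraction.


19/5 = 3.8000
47/16 = 2.9375
3.8000 > 2.9375, so 19:5 is greater
= 19:5

19:5


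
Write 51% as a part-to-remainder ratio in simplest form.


51% means 51 parts out of 100; remainder = 49
Part : remainder = 51:49
GCD = 1
= 51:49

51:49


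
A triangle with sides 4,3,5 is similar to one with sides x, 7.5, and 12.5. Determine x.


Scale factor = 7.5/3 = 2.5
Missing side = 4 × 2.5
= 10.0

10.0


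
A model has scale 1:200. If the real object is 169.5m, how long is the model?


Model size = real / scale
= 169.5 / 200
= 0.8475 m

0.8475 m


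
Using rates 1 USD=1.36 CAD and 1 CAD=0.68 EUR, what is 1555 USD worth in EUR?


Step 1: 1555 USD × 1.36 = 2114.80 CAD
Step 2: 2114.80 CAD × 0.68 = 1438.06 EUR
Implied rate USD→EUR = 1.36 × 0.68 = 0.9248
= 1438.06 EUR

1438.06 EUR


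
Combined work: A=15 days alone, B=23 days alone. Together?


Rate of A = 1/15 per day
Rate of B = 1/23 per day
Combined rate = 1/15 + 1/23 = 38/345 ≈ 0.1101 per day
Days = 1 / combined rate = 345/38
≈ 9.08 days

9.08 days


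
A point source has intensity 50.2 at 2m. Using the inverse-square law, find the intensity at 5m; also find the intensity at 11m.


I₁d₁² = I₂d₂²
I at 5m = 50.2 × (2/5)² = 50.2 × 4/25 = 200.8/25 = 8.0320
I at 11m = 50.2 × (2/11)² = 50.2 × 4/121 = 200.8/121 ≈ 1.6595
= 8.0320 and 1.6595

8.0320 and 1.6595


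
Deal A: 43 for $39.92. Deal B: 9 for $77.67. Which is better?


Deal A: $39.92/43 = $0.9284/unit
Deal B: $77.67/9 = $8.6300/unit
A is cheaper per unit
= Deal A

Deal A


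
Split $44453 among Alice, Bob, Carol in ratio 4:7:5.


Total parts = 4 + 7 + 5 = 16
Alice: 44453 × 4/16 = 11113.25
Bob: 44453 × 7/16 = 19448.19
Carol: 44453 × 5/16 = 13891.56
= Alice: $11113.25, Bob: $19448.19, Carol: $13891.56

Alice: $11113.25, Bob: $19448.19, Carol: $13891.56


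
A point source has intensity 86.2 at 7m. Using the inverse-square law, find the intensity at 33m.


I₁d₁² = I₂d₂²
I₂ = I₁ × (d₁/d₂)²
= 86.2 × (7/33)²
= 86.2 × 49/1089
= 4223.8/1089
≈ 3.8786

3.8786


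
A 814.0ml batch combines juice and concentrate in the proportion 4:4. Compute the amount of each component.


Total parts = 4 + 4 = 8
juice: 814.0 × 4/8 = 407.0ml
concentrate: 814.0 × 4/8 = 407.0ml
= 407.0ml and 407.0ml

407.0ml and 407.0ml


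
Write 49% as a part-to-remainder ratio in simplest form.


49% means 49 parts out of 100; remainder = 51
Part : remainder = 49:51
GCD = 1
= 49:51

49:51


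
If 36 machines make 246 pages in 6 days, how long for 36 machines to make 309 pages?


Days ∝ work / workers, so d₂ = d₁ × (m₁/m₂) × (w₂/w₁)
Workers factor (inverse): 36/36 = 1.0000
Work factor (direct): 309/246 ≈ 1.2561
d₂ = 6 × 36/36 × 309/246 = (6 × 36 × 309) / (36 × 246) = 66744/8856
≈ 7.54 days

7.54 days


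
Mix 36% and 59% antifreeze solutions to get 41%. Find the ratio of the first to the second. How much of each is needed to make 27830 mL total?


Let x parts of 36% mix with y parts of 59%.
36x + 59y = 41(x + y)
36x + 59y = 41x + 41y
x(36 - 41) = y(41 - 59)
x/y = (59 - 41)/(41 - 36) = 18/5
Simplify: 18:5
Total parts = 23; one part = 27830/23 = 1210.00 mL
36% solution: 18×1210.00 = 21780.00 mL
59% solution: 5×1210.00 = 6050.00 mL
= ratio 18:5; 21780.00 mL and 6050.00 mL

ratio 18:5; 21780.00 mL and 6050.00 mL


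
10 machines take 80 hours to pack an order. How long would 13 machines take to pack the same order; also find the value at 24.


Inverse proportion: x × y = constant
k = 10 × 80 = 800
At x=13: k/13 = 61.54
At x=24: k/24 = 33.33
= 61.54 and 33.33

61.54 and 33.33


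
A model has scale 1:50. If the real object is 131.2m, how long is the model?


Model size = real / scale
= 131.2 / 50
= 2.6240 m

2.6240 m


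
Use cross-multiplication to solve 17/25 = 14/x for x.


Cross multiply: 17 × x = 25 × 14
17x = 350
x = 350 / 17
= 20.59

20.59


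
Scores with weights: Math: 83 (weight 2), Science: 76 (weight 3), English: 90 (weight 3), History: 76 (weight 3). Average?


Numerator = 83×2 + 76×3 + 90×3 + 76×3
= 166 + 228 + 270 + 228
= 892
Total weight = 11
Weighted avg = 892/11
= 81.09

81.09


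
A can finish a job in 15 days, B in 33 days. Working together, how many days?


Rate of A = 1/15 per day
Rate of B = 1/33 per day
Combined rate = 1/15 + 1/33 = 48/495 ≈ 0.0970 per day
Days = 1 / combined rate = 495/48
≈ 10.31 days

10.31 days


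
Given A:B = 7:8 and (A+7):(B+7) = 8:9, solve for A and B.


Let A = 7k, B = 8k.
(7k + 7) / (8k + 7) = 8/9
Cross-multiply: 9(7k + 7) = 8(8k + 7)
63k + 63 = 64k + 56
63k - 64k = 56 - 63
-1k = -7
k = -7/-1 = 7
A = 7×7 = 49, B = 8×7 = 56
= A = 49, B = 56

A = 49, B = 56


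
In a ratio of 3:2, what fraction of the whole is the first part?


Total parts = 3 + 2 = 5
First part: 3/5 = 3/5
= 3/5

3/5


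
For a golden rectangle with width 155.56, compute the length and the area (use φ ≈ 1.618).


φ = (1 + √5) / 2 ≈ 1.618
Length = width × φ = 155.56 × 1.618 = 251.69608
≈ 251.70
Area = width × length = 155.56 × 251.69608 = 39153.8422048 ≈ 39153.84
= Length: 251.70, Area: 39153.84

Length: 251.70, Area: 39153.84


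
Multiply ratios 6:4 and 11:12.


Compound ratio = (6×11) : (4×12)
= 66:48
GCD = 6
= 11:8

11:8


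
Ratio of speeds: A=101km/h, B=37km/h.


Ratio = 101:37
GCD = 1
Simplified = 101:37
Time ratio (same distance) = 37:101
Speed ratio = 101:37

101:37


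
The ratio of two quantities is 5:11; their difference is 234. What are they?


Let A = 5k, B = 11k.
11k - 5k = 234
6k = 234 → k = 234/6 = 39
A = 5×39 = 195, B = 11×39 = 429
= A = 195, B = 429

A = 195, B = 429


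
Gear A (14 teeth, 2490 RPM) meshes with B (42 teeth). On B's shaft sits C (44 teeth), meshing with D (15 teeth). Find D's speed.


Stage 1: RPM_B = RPM_A × t_A/t_B = 2490 × 14/42 = 34860/42 = 830.00
B and C share a shaft → RPM_C = RPM_B
Stage 2: RPM_D = RPM_C × t_C/t_D = RPM_A × (t_A×t_C)/(t_B×t_D)
Overall ratio = (14×44)/(42×15) = 616/630
RPM_D = 2490 × 616/630 = 1533840/630
≈ 2434.67 RPM

2434.67 RPM


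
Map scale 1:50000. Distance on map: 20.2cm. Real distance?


Real distance = map distance × scale
= 20.2cm × 50000
= 1010000 cm = 10100.0 m
= 10.100 km

10.100 km


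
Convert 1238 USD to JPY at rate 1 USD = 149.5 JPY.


Amount × rate = 1238 × 149.5
= 185081.00 JPY

185081.00 JPY


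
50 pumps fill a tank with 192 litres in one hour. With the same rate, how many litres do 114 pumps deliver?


Direct proportion: y/x = constant
k = 192/50 = 3.8400
y₂ = k × 114 = 192 × 114 / 50 = 21888/50
= 437.76

437.76


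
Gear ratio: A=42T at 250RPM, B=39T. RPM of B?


Gear ratio = 42:39 = 14:13
RPM_B = RPM_A × (teeth_A / teeth_B)
= 250 × (42/39)
= 269.2 RPM

269.2 RPM


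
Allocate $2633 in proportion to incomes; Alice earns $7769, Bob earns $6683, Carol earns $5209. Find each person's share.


Total income = 7769 + 6683 + 5209 = $19661
Alice: $2633 × 7769/19661 = $1040.42
Bob: $2633 × 6683/19661 = $894.99
Carol: $2633 × 5209/19661 = $697.59
= Alice: $1040.42, Bob: $894.99, Carol: $697.59

Alice: $1040.42, Bob: $894.99, Carol: $697.59


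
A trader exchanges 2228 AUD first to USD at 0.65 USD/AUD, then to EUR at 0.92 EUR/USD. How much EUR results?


Step 1: 2228 AUD × 0.65 = 1448.20 USD
Step 2: 1448.20 USD × 0.92 = 1332.34 EUR
Implied rate AUD→EUR = 0.65 × 0.92 = 0.5980
= 1332.34 EUR

1332.34 EUR


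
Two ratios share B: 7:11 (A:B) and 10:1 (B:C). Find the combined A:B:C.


Match B: multiply A:B by 10 → 70:110
Multiply B:C by 11 → 110:11
Combined: 70:110:11
GCD = 1
= 70:110:11

70:110:11


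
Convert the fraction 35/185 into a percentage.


Percentage = (part / whole) × 100
= (35 / 185) × 100
≈ 18.92%

18.92%


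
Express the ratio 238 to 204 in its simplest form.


GCD(238, 204) = 34
238/34 : 204/34
= 7:6

7:6


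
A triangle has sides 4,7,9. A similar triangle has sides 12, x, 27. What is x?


Scale factor = 12/4 = 3
Missing side = 7 × 3
= 21.0

21.0


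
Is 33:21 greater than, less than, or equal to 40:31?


33/21 = 1.5714
40/31 = 1.2903
1.5714 > 1.2903, so 33:21 is greater
= greater than

greater than


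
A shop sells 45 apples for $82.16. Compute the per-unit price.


Unit rate = total / quantity
= 82.16 / 45
= $1.83 per unit

$1.83 per unit


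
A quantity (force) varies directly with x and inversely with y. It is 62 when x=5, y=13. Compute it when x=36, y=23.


z = k·x/y
Solve for k using the known point: k = z·y/x = 62×13/5 = 806/5 = 161.2000
Now evaluate at x=36, y=23:
z = k × 36 / 23 = (806 × 36) / (5 × 23) = 29016/115
≈ 252.3130

252.3130


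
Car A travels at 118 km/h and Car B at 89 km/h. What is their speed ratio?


Ratio = 118:89
GCD = 1
Simplified = 118:89
Time ratio (same distance) = 89:118
Speed ratio = 118:89

118:89


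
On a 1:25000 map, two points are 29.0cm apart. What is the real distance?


Real distance = map distance × scale
= 29.0cm × 25000
= 725000 cm = 7250.0 m
= 7.250 km

7.250 km


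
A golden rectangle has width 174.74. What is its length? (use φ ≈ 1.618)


φ = (1 + √5) / 2 ≈ 1.618
Length = width × φ = 174.74 × 1.618 = 282.72932
≈ 282.73

282.73


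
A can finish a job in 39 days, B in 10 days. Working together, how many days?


Rate of A = 1/39 per day
Rate of B = 1/10 per day
Combined rate = 1/39 + 1/10 = 49/390 ≈ 0.1256 per day
Days = 1 / combined rate = 390/49
≈ 7.96 days

7.96 days


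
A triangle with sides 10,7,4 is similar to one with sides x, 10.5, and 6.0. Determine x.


Scale factor = 10.5/7 = 1.5
Missing side = 10 × 1.5
= 15.0

15.0


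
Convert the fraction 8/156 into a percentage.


Percentage = (part / whole) × 100
= (8 / 156) × 100
≈ 5.13%

5.13%


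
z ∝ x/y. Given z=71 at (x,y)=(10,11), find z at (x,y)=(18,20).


z = k·x/y
Solve for k using the known point: k = z·y/x = 71×11/10 = 781/10 = 78.1000
Now evaluate at x=18, y=20:
z = k × 18 / 20 = (781 × 18) / (10 × 20) = 14058/200
= 70.2900

70.2900


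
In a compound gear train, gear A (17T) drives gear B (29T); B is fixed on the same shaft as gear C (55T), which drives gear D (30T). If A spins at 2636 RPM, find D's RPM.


Stage 1: RPM_B = RPM_A × t_A/t_B = 2636 × 17/29 = 44812/29 ≈ 1545.24
B and C share a shaft → RPM_C = RPM_B
Stage 2: RPM_D = RPM_C × t_C/t_D = RPM_A × (t_A×t_C)/(t_B×t_D)
Overall ratio = (17×55)/(29×30) = 935/870
RPM_D = 2636 × 935/870 = 2464660/870
≈ 2832.94 RPM

2832.94 RPM


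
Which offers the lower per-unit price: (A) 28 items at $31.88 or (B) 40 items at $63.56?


Deal A: $31.88/28 = $1.1386/unit
Deal B: $63.56/40 = $1.5890/unit
A is cheaper per unit
= Deal A

Deal A


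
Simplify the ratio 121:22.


GCD(121, 22) = 11
121/11 : 22/11
= 11:2

11:2


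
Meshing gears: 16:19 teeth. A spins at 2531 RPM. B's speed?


Gear ratio = 16:19 = 16:19
RPM_B = RPM_A × (teeth_A / teeth_B)
= 2531 × (16/19)
= 2131.4 RPM

2131.4 RPM


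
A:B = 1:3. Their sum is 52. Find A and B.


Let A = 1k, B = 3k.
1k + 3k = 52
4k = 52 → k = 52/4 = 13
A = 1×13 = 13, B = 3×13 = 39
= A = 13, B = 39

A = 13, B = 39


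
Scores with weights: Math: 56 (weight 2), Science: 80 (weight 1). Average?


Numerator = 56×2 + 80×1
= 112 + 80
= 192
Total weight = 3
Weighted avg = 192/3
= 64.00

64.00


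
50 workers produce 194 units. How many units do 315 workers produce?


Direct proportion: y/x = constant
k = 194/50 = 3.8800
y₂ = k × 315 = 194 × 315 / 50 = 61110/50
= 1222.20

1222.20


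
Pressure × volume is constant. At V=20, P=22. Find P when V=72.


Inverse proportion: x × y = constant
k = 20 × 22 = 440
y₂ = k / 72 = 440 / 72
= 6.11

6.11


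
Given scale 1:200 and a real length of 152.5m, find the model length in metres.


Model size = real / scale
= 152.5 / 200
= 0.7625 m

0.7625 m


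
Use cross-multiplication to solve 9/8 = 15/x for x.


Cross multiply: 9 × x = 8 × 15
9x = 120
x = 120 / 9
= 13.33

13.33


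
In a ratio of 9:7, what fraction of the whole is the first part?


Total parts = 9 + 7 = 16
First part: 9/16 = 9/16
= 9/16

9/16


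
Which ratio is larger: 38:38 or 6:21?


38/38 = 1.0000
6/21 = 0.2857
1.0000 > 0.2857, so 38:38 is greater
= 38:38

38:38


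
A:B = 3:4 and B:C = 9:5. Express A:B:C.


Match B: multiply A:B by 9 → 27:36
Multiply B:C by 4 → 36:20
Combined: 27:36:20
GCD = 1
= 27:36:20

27:36:20


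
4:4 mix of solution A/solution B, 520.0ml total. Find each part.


Total parts = 4 + 4 = 8
solution A: 520.0 × 4/8 = 260.0ml
solution B: 520.0 × 4/8 = 260.0ml
= 260.0ml and 260.0ml

260.0ml and 260.0ml


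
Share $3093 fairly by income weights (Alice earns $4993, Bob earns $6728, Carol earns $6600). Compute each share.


Total income = 4993 + 6728 + 6600 = $18321
Alice: $3093 × 4993/18321 = $842.93
Bob: $3093 × 6728/18321 = $1135.84
Carol: $3093 × 6600/18321 = $1114.23
= Alice: $842.93, Bob: $1135.84, Carol: $1114.23

Alice: $842.93, Bob: $1135.84, Carol: $1114.23


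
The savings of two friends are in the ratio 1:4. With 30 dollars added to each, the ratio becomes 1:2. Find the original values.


Let A = 1k, B = 4k.
(1k + 30) / (4k + 30) = 1/2
Cross-multiply: 2(1k + 30) = 1(4k + 30)
2k + 60 = 4k + 30
2k - 4k = 30 - 60
-2k = -30
k = -30/-2 = 15
A = 1×15 = 15, B = 4×15 = 60
= A = 15, B = 60

A = 15, B = 60


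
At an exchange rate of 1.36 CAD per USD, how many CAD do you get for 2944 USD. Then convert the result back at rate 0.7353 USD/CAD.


Amount × rate = 2944 × 1.36 = 4003.84 CAD
Round-trip: 4003.84 × 0.7353 = 2944.02 USD
= 4003.84 CAD, then 2944.02 USD

4003.84 CAD, then 2944.02 USD


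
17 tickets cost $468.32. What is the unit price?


Unit rate = total / quantity
= 468.32 / 17
= $27.55 per unit

$27.55 per unit


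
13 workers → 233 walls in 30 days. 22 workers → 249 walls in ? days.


Days ∝ work / workers, so d₂ = d₁ × (m₁/m₂) × (w₂/w₁)
Workers factor (inverse): 13/22 ≈ 0.5909
Work factor (direct): 249/233 ≈ 1.0687
d₂ = 30 × 13/22 × 249/233 = (30 × 13 × 249) / (22 × 233) = 97110/5126
≈ 18.94 days

18.94 days


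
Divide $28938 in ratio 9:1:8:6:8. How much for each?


Total parts = 9 + 1 + 8 + 6 + 8 = 32
Part 1: 28938 × 9/32 = 8138.81
Part 2: 28938 × 1/32 = 904.31
Part 3: 28938 × 8/32 = 7234.50
Part 4: 28938 × 6/32 = 5425.88
Part 5: 28938 × 8/32 = 7234.50
= Part 1: $8138.81, Part 2: $904.31, Part 3: $7234.50, Part 4: $5425.88, Part 5: $7234.50

Part 1: $8138.81, Part 2: $904.31, Part 3: $7234.50, Part 4: $5425.88, Part 5: $7234.50


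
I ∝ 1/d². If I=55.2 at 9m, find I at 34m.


I₁d₁² = I₂d₂²
I₂ = I₁ × (d₁/d₂)²
= 55.2 × (9/34)²
= 55.2 × 81/1156
= 4471.2/1156
≈ 3.8678

3.8678


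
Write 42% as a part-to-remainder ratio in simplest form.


42% means 42 parts out of 100; remainder = 58
Part : remainder = 42:58
GCD = 2
= 21:29

21:29


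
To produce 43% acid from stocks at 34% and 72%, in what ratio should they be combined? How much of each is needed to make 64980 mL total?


Let x parts of 34% mix with y parts of 72%.
34x + 72y = 43(x + y)
34x + 72y = 43x + 43y
x(34 - 43) = y(43 - 72)
x/y = (72 - 43)/(43 - 34) = 29/9
Simplify: 29:9
Total parts = 38; one part = 64980/38 = 1710.00 mL
34% solution: 29×1710.00 = 49590.00 mL
72% solution: 9×1710.00 = 15390.00 mL
= ratio 29:9; 49590.00 mL and 15390.00 mL

ratio 29:9; 49590.00 mL and 15390.00 mL


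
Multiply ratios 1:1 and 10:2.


Compound ratio = (1×10) : (1×2)
= 10:2
GCD = 2
= 5:1

5:1


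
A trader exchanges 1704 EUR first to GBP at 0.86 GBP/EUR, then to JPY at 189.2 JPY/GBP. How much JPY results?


Step 1: 1704 EUR × 0.86 = 1465.44 GBP
Step 2: 1465.44 GBP × 189.2 = 277261.25 JPY
Implied rate EUR→JPY = 0.86 × 189.2 = 162.7120
= 277261.25 JPY

277261.25 JPY


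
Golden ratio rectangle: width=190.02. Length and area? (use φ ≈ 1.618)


φ = (1 + √5) / 2 ≈ 1.618
Length = width × φ = 190.02 × 1.618 = 307.45236
≈ 307.45
Area = width × length = 190.02 × 307.45236 = 58422.0974472 ≈ 58422.10
= Length: 307.45, Area: 58422.10

Length: 307.45, Area: 58422.10


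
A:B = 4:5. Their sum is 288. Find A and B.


Let A = 4k, B = 5k.
4k + 5k = 288
9k = 288 → k = 288/9 = 32
A = 4×32 = 128, B = 5×32 = 160
= A = 128, B = 160

A = 128, B = 160


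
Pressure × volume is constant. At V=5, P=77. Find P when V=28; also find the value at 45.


Inverse proportion: x × y = constant
k = 5 × 77 = 385
At x=28: k/28 = 13.75
At x=45: k/45 = 8.56
= 13.75 and 8.56

13.75 and 8.56


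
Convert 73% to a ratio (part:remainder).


73% means 73 parts out of 100; remainder = 27
Part : remainder = 73:27
GCD = 1
= 73:27

73:27


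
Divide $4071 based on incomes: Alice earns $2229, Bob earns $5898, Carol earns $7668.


Total income = 2229 + 5898 + 7668 = $15795
Alice: $4071 × 2229/15795 = $574.50
Bob: $4071 × 5898/15795 = $1520.15
Carol: $4071 × 7668/15795 = $1976.35
= Alice: $574.50, Bob: $1520.15, Carol: $1976.35

Alice: $574.50, Bob: $1520.15, Carol: $1976.35


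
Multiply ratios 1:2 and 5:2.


Compound ratio = (1×5) : (2×2)
= 5:4
GCD = 1
= 5:4

5:4


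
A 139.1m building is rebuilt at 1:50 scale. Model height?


Model size = real / scale
= 139.1 / 50
= 2.7820 m

2.7820 m


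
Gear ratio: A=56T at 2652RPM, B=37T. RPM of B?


Gear ratio = 56:37 = 56:37
RPM_B = RPM_A × (teeth_A / teeth_B)
= 2652 × (56/37)
= 4013.8 RPM

4013.8 RPM


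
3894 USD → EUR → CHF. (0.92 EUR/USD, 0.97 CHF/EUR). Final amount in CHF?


Step 1: 3894 USD × 0.92 = 3582.48 EUR
Step 2: 3582.48 EUR × 0.97 = 3475.01 CHF
Implied rate USD→CHF = 0.92 × 0.97 = 0.8924
= 3475.01 CHF

3475.01 CHF


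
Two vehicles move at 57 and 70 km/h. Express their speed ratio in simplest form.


Ratio = 57:70
GCD = 1
Simplified = 57:70
Time ratio (same distance) = 70:57
Speed ratio = 57:70

57:70


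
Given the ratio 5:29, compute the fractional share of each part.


Total parts = 5 + 29 = 34
First part: 5/34 = 5/34
Second part: 29/34 = 29/34
= 5/34 and 29/34

5/34 and 29/34


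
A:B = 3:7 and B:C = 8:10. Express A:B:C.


Match B: multiply A:B by 8 → 24:56
Multiply B:C by 7 → 56:70
Combined: 24:56:70
GCD = 2
= 12:28:35

12:28:35


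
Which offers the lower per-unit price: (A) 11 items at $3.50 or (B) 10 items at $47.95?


Deal A: $3.50/11 = $0.3182/unit
Deal B: $47.95/10 = $4.7950/unit
A is cheaper per unit
= Deal A

Deal A


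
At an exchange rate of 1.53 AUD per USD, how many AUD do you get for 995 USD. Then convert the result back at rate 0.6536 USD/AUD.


Amount × rate = 995 × 1.53 = 1522.35 AUD
Round-trip: 1522.35 × 0.6536 = 995.01 USD
= 1522.35 AUD, then 995.01 USD

1522.35 AUD, then 995.01 USD


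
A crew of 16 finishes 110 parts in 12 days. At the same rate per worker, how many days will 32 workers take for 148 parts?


Days ∝ work / workers, so d₂ = d₁ × (m₁/m₂) × (w₂/w₁)
Workers factor (inverse): 16/32 = 0.5000
Work factor (direct): 148/110 ≈ 1.3455
d₂ = 12 × 16/32 × 148/110 = (12 × 16 × 148) / (32 × 110) = 28416/3520
≈ 8.07 days

8.07 days


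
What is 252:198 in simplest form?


GCD(252, 198) = 18
252/18 : 198/18
= 14:11

14:11


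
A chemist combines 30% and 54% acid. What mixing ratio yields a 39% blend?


Let x parts of 30% mix with y parts of 54%.
30x + 54y = 39(x + y)
30x + 54y = 39x + 39y
x(30 - 39) = y(39 - 54)
x/y = (54 - 39)/(39 - 30) = 15/9
Simplify: 5:3
= 5:3

5:3


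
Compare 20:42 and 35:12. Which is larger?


20/42 = 0.4762
35/12 = 2.9167
0.4762 < 2.9167, so 20:42 is less
= 35:12

35:12


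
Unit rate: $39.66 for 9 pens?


Unit rate = total / quantity
= 39.66 / 9
= $4.41 per unit

$4.41 per unit


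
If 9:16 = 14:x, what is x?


Cross multiply: 9 × x = 16 × 14
9x = 224
x = 224 / 9
= 24.89

24.89


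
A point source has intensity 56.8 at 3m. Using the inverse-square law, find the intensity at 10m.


I₁d₁² = I₂d₂²
I₂ = I₁ × (d₁/d₂)²
= 56.8 × (3/10)²
= 56.8 × 9/100
= 511.2/100
= 5.1120

5.1120


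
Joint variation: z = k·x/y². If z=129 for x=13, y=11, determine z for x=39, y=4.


z = k·x/y²
Solve for k using the known point: k = z·y²/x = 129×121/13 = 15609/13 ≈ 1200.6923
Now evaluate at x=39, y=4:
z = k × 39 / 16 = (15609 × 39) / (13 × 16) = 608751/208
= 2926.6875

2926.6875


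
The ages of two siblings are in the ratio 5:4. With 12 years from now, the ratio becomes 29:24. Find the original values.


Let A = 5k, B = 4k.
(5k + 12) / (4k + 12) = 29/24
Cross-multiply: 24(5k + 12) = 29(4k + 12)
120k + 288 = 116k + 348
120k - 116k = 348 - 288
4k = 60
k = 60/4 = 15
A = 5×15 = 75, B = 4×15 = 60
= A = 75, B = 60

A = 75, B = 60


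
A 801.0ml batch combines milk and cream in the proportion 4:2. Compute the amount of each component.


Total parts = 4 + 2 = 6
milk: 801.0 × 4/6 = 534.0ml
cream: 801.0 × 2/6 = 267.0ml
= 534.0ml and 267.0ml

534.0ml and 267.0ml


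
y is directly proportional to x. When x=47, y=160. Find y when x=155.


Direct proportion: y/x = constant
k = 160/47 ≈ 3.4043
y₂ = k × 155 = 160 × 155 / 47 = 24800/47
≈ 527.66

527.66


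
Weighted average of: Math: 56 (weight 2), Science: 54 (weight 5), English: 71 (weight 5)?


Numerator = 56×2 + 54×5 + 71×5
= 112 + 270 + 355
= 737
Total weight = 12
Weighted avg = 737/12
= 61.42

61.42


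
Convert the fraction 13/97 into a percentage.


Percentage = (part / whole) × 100
= (13 / 97) × 100
≈ 13.40%

13.40%


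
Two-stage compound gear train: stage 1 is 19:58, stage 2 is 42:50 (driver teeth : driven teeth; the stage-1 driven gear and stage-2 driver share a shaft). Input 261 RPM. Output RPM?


Stage 1: RPM_B = RPM_A × t_A/t_B = 261 × 19/58 = 4959/58 = 85.50
B and C share a shaft → RPM_C = RPM_B
Stage 2: RPM_D = RPM_C × t_C/t_D = RPM_A × (t_A×t_C)/(t_B×t_D)
Overall ratio = (19×42)/(58×50) = 798/2900
RPM_D = 261 × 798/2900 = 208278/2900
= 71.82 RPM

71.82 RPM


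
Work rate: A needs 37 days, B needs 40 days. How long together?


Rate of A = 1/37 per day
Rate of B = 1/40 per day
Combined rate = 1/37 + 1/40 = 77/1480 ≈ 0.0520 per day
Days = 1 / combined rate = 1480/77
≈ 19.22 days

19.22 days


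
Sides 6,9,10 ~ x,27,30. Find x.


Scale factor = 27/9 = 3
Missing side = 6 × 3
= 18.0

18.0


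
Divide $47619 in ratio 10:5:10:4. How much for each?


Total parts = 10 + 5 + 10 + 4 = 29
Part 1: 47619 × 10/29 = 16420.34
Part 2: 47619 × 5/29 = 8210.17
Part 3: 47619 × 10/29 = 16420.34
Part 4: 47619 × 4/29 = 6568.14
= Part 1: $16420.34, Part 2: $8210.17, Part 3: $16420.34, Part 4: $6568.14

Part 1: $16420.34, Part 2: $8210.17, Part 3: $16420.34, Part 4: $6568.14


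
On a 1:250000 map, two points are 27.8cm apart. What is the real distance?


Real distance = map distance × scale
= 27.8cm × 250000
= 6950000 cm = 69500.0 m
= 69.500 km

69.500 km


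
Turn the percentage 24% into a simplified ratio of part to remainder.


24% means 24 parts out of 100; remainder = 76
Part : remainder = 24:76
GCD = 4
= 6:19

6:19


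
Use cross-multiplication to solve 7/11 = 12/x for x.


Cross multiply: 7 × x = 11 × 12
7x = 132
x = 132 / 7
= 18.86

18.86


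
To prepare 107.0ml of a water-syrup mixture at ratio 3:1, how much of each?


Total parts = 3 + 1 = 4
water: 107.0 × 3/4 = 80.3ml
syrup: 107.0 × 1/4 = 26.8ml
= 80.3ml and 26.8ml

80.3ml and 26.8ml


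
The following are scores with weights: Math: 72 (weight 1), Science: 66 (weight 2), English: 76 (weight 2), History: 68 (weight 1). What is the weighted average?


Numerator = 72×1 + 66×2 + 76×2 + 68×1
= 72 + 132 + 152 + 68
= 424
Total weight = 6
Weighted avg = 424/6
= 70.67

70.67


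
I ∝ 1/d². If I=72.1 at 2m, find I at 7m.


I₁d₁² = I₂d₂²
I₂ = I₁ × (d₁/d₂)²
= 72.1 × (2/7)²
= 72.1 × 4/49
= 288.4/49
≈ 5.8857

5.8857


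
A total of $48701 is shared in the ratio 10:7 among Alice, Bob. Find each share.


Total parts = 10 + 7 = 17
Alice: 48701 × 10/17 = 28647.65
Bob: 48701 × 7/17 = 20053.35
= Alice: $28647.65, Bob: $20053.35

Alice: $28647.65, Bob: $20053.35


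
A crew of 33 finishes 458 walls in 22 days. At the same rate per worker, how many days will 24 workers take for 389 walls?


Days ∝ work / workers, so d₂ = d₁ × (m₁/m₂) × (w₂/w₁)
Workers factor (inverse): 33/24 = 1.3750
Work factor (direct): 389/458 ≈ 0.8493
d₂ = 22 × 33/24 × 389/458 = (22 × 33 × 389) / (24 × 458) = 282414/10992
≈ 25.69 days

25.69 days


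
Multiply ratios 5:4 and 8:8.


Compound ratio = (5×8) : (4×8)
= 40:32
GCD = 8
= 5:4

5:4


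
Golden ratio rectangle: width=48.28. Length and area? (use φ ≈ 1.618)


φ = (1 + √5) / 2 ≈ 1.618
Length = width × φ = 48.28 × 1.618 = 78.11704
≈ 78.12
Area = width × length = 48.28 × 78.11704 = 3771.4906912 ≈ 3771.49
= Length: 78.12, Area: 3771.49

Length: 78.12, Area: 3771.49


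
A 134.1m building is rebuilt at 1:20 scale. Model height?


Model size = real / scale
= 134.1 / 20
= 6.7050 m

6.7050 m


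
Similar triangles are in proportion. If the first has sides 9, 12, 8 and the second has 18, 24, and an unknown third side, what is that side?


Scale factor = 18/9 = 2
Missing side = 8 × 2
= 16.0

16.0


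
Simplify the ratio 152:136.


GCD(152, 136) = 8
152/8 : 136/8
= 19:17

19:17


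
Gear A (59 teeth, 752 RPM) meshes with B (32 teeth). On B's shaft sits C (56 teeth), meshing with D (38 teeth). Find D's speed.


Stage 1: RPM_B = RPM_A × t_A/t_B = 752 × 59/32 = 44368/32 = 1386.50
B and C share a shaft → RPM_C = RPM_B
Stage 2: RPM_D = RPM_C × t_C/t_D = RPM_A × (t_A×t_C)/(t_B×t_D)
Overall ratio = (59×56)/(32×38) = 3304/1216
RPM_D = 752 × 3304/1216 = 2484608/1216
≈ 2043.26 RPM

2043.26 RPM


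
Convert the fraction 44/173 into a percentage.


Percentage = (part / whole) × 100
= (44 / 173) × 100
≈ 25.43%

25.43%


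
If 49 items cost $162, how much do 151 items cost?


Direct proportion: y/x = constant
k = 162/49 ≈ 3.3061
y₂ = k × 151 = 162 × 151 / 49 = 24462/49
≈ 499.22

499.22


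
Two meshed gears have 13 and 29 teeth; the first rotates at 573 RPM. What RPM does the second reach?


Gear ratio = 13:29 = 13:29
RPM_B = RPM_A × (teeth_A / teeth_B)
= 573 × (13/29)
= 256.9 RPM

256.9 RPM


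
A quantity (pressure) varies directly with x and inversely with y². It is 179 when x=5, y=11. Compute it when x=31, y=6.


z = k·x/y²
Solve for k using the known point: k = z·y²/x = 179×121/5 = 21659/5 = 4331.8000
Now evaluate at x=31, y=6:
z = k × 31 / 36 = (21659 × 31) / (5 × 36) = 671429/180
≈ 3730.1611

3730.1611


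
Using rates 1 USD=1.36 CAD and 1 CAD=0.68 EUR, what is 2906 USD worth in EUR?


Step 1: 2906 USD × 1.36 = 3952.16 CAD
Step 2: 3952.16 CAD × 0.68 = 2687.47 EUR
Implied rate USD→EUR = 1.36 × 0.68 = 0.9248
= 2687.47 EUR

2687.47 EUR


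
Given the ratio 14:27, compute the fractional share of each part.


Total parts = 14 + 27 = 41
First part: 14/41 = 14/41
Second part: 27/41 = 27/41
= 14/41 and 27/41

14/41 and 27/41


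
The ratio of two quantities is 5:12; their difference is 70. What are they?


Let A = 5k, B = 12k.
12k - 5k = 70
7k = 70 → k = 70/7 = 10
A = 5×10 = 50, B = 12×10 = 120
= A = 50, B = 120

A = 50, B = 120


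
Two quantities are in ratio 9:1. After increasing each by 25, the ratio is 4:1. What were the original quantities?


Let A = 9k, B = 1k.
(9k + 25) / (1k + 25) = 4/1
Cross-multiply: 1(9k + 25) = 4(1k + 25)
9k + 25 = 4k + 100
9k - 4k = 100 - 25
5k = 75
k = 75/5 = 15
A = 9×15 = 135, B = 1×15 = 15
= A = 135, B = 15

A = 135, B = 15


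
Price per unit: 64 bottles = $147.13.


Unit rate = total / quantity
= 147.13 / 64
= $2.30 per unit

$2.30 per unit


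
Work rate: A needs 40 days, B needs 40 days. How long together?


Rate of A = 1/40 per day
Rate of B = 1/40 per day
Combined rate = 1/40 + 1/40 = 80/1600 = 0.0500 per day
Days = 1 / combined rate = 1600/80
= 20.00 days

20.00 days


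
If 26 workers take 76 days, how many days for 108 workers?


Inverse proportion: x × y = constant
k = 26 × 76 = 1976
y₂ = k / 108 = 1976 / 108
= 18.30

18.30


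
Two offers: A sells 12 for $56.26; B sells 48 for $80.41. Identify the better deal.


Deal A: $56.26/12 = $4.6883/unit
Deal B: $80.41/48 = $1.6752/unit
B is cheaper per unit
= Deal B

Deal B


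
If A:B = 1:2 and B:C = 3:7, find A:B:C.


Match B: multiply A:B by 3 → 3:6
Multiply B:C by 2 → 6:14
Combined: 3:6:14
GCD = 1
= 3:6:14

3:6:14


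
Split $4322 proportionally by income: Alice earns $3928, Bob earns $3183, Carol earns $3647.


Total income = 3928 + 3183 + 3647 = $10758
Alice: $4322 × 3928/10758 = $1578.06
Bob: $4322 × 3183/10758 = $1278.76
Carol: $4322 × 3647/10758 = $1465.17
= Alice: $1578.06, Bob: $1278.76, Carol: $1465.17

Alice: $1578.06, Bob: $1278.76, Carol: $1465.17


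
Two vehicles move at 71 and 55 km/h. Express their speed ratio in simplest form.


Ratio = 71:55
GCD = 1
Simplified = 71:55
Time ratio (same distance) = 55:71
Speed ratio = 71:55

71:55


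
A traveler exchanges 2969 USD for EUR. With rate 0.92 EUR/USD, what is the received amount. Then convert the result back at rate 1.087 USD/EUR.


Amount × rate = 2969 × 0.92 = 2731.48 EUR
Round-trip: 2731.48 × 1.087 = 2969.12 USD
= 2731.48 EUR, then 2969.12 USD

2731.48 EUR, then 2969.12 USD


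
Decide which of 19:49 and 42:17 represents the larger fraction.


19/49 = 0.3878
42/17 = 2.4706
0.3878 < 2.4706, so 19:49 is less
= 42:17

42:17


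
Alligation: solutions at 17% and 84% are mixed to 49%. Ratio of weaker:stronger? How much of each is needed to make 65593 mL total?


Let x parts of 17% mix with y parts of 84%.
17x + 84y = 49(x + y)
17x + 84y = 49x + 49y
x(17 - 49) = y(49 - 84)
x/y = (84 - 49)/(49 - 17) = 35/32
Simplify: 35:32
Total parts = 67; one part = 65593/67 = 979.00 mL
17% solution: 35×979.00 = 34265.00 mL
84% solution: 32×979.00 = 31328.00 mL
= ratio 35:32; 34265.00 mL and 31328.00 mL

ratio 35:32; 34265.00 mL and 31328.00 mL


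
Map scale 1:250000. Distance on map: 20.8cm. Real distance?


Real distance = map distance × scale
= 20.8cm × 250000
= 5200000 cm = 52000.0 m
= 52.000 km

52.000 km


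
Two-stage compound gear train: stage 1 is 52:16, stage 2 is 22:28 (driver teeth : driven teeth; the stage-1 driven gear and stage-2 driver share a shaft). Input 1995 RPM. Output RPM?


Stage 1: RPM_B = RPM_A × t_A/t_B = 1995 × 52/16 = 103740/16 = 6483.75
B and C share a shaft → RPM_C = RPM_B
Stage 2: RPM_D = RPM_C × t_C/t_D = RPM_A × (t_A×t_C)/(t_B×t_D)
Overall ratio = (52×22)/(16×28) = 1144/448
RPM_D = 1995 × 1144/448 = 2282280/448
≈ 5094.38 RPM

5094.38 RPM


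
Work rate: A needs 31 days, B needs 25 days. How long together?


Rate of A = 1/31 per day
Rate of B = 1/25 per day
Combined rate = 1/31 + 1/25 = 56/775 ≈ 0.0723 per day
Days = 1 / combined rate = 775/56
≈ 13.84 days

13.84 days


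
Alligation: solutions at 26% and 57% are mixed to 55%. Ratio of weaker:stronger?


Let x parts of 26% mix with y parts of 57%.
26x + 57y = 55(x + y)
26x + 57y = 55x + 55y
x(26 - 55) = y(55 - 57)
x/y = (57 - 55)/(55 - 26) = 2/29
Simplify: 2:29
= 2:29

2:29


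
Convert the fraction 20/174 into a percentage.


Percentage = (part / whole) × 100
= (20 / 174) × 100
≈ 11.49%

11.49%


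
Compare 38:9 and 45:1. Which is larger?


38/9 = 4.2222
45/1 = 45.0000
4.2222 < 45.0000, so 38:9 is less
= 45:1

45:1


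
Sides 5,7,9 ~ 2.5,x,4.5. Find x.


Scale factor = 2.5/5 = 0.5
Missing side = 7 × 0.5
= 3.5

3.5


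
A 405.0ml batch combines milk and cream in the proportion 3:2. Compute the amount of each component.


Total parts = 3 + 2 = 5
milk: 405.0 × 3/5 = 243.0ml
cream: 405.0 × 2/5 = 162.0ml
= 243.0ml and 162.0ml

243.0ml and 162.0ml


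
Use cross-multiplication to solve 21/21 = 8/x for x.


Cross multiply: 21 × x = 21 × 8
21x = 168
x = 168 / 21
= 8.00

8.00


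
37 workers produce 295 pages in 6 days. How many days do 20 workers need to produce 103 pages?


Days ∝ work / workers, so d₂ = d₁ × (m₁/m₂) × (w₂/w₁)
Workers factor (inverse): 37/20 = 1.8500
Work factor (direct): 103/295 ≈ 0.3492
d₂ = 6 × 37/20 × 103/295 = (6 × 37 × 103) / (20 × 295) = 22866/5900
≈ 3.88 days

3.88 days


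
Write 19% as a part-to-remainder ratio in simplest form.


19% means 19 parts out of 100; remainder = 81
Part : remainder = 19:81
GCD = 1
= 19:81

19:81


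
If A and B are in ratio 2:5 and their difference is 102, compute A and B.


Let A = 2k, B = 5k.
5k - 2k = 102
3k = 102 → k = 102/3 = 34
A = 2×34 = 68, B = 5×34 = 170
= A = 68, B = 170

A = 68, B = 170


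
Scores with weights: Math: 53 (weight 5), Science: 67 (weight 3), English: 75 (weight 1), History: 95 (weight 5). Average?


Numerator = 53×5 + 67×3 + 75×1 + 95×5
= 265 + 201 + 75 + 475
= 1016
Total weight = 14
Weighted avg = 1016/14
= 72.57

72.57


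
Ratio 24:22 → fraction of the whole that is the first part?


Total parts = 24 + 22 = 46
First part: 24/46 = 12/23
= 12/23

12/23


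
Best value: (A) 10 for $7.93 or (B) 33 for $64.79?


Deal A: $7.93/10 = $0.7930/unit
Deal B: $64.79/33 = $1.9633/unit
A is cheaper per unit
= Deal A

Deal A


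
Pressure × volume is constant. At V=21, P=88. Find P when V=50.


Inverse proportion: x × y = constant
k = 21 × 88 = 1848
y₂ = k / 50 = 1848 / 50
= 36.96

36.96


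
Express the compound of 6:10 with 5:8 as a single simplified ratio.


Compound ratio = (6×5) : (10×8)
= 30:80
GCD = 10
= 3:8

3:8


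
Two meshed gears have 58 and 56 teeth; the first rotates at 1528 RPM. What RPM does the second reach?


Gear ratio = 58:56 = 29:28
RPM_B = RPM_A × (teeth_A / teeth_B)
= 1528 × (58/56)
= 1582.6 RPM

1582.6 RPM


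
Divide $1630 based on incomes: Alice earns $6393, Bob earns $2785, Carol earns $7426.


Total income = 6393 + 2785 + 7426 = $16604
Alice: $1630 × 6393/16604 = $627.60
Bob: $1630 × 2785/16604 = $273.40
Carol: $1630 × 7426/16604 = $729.00
= Alice: $627.60, Bob: $273.40, Carol: $729.00

Alice: $627.60, Bob: $273.40, Carol: $729.00


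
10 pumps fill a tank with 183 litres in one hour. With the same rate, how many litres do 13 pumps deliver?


Direct proportion: y/x = constant
k = 183/10 = 18.3000
y₂ = k × 13 = 183 × 13 / 10 = 2379/10
= 237.90

237.90


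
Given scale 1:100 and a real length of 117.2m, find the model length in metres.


Model size = real / scale
= 117.2 / 100
= 1.1720 m

1.1720 m


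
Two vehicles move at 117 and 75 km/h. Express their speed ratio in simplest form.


Ratio = 117:75
GCD = 3
Simplified = 39:25
Time ratio (same distance) = 25:39
Speed ratio = 39:25

39:25
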